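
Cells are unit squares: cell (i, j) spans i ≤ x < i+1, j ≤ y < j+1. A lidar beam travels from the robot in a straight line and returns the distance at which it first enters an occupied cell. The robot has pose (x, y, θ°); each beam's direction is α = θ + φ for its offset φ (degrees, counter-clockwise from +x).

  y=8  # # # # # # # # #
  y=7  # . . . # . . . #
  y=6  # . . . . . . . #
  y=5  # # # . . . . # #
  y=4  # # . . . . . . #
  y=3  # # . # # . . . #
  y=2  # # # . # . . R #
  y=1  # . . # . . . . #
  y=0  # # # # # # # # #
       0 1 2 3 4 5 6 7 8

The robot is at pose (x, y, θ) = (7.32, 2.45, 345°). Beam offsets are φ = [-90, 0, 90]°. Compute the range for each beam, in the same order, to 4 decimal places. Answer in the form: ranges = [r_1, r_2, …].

beam 1: φ=-90°, α=255°
  dir = (cos 255°, sin 255°) = (-0.2588, -0.9659); from cell (7,2)
  next x-line at t=1.2364, next y-line at t=0.4659; Δt_x=3.8637, Δt_y=1.0353
    y: enter (7,1) at t=0.4659
    x: enter (6,1) at t=1.2364
    y: enter (6,0) at t=1.5012 ← occupied
  → r_1 = 1.5012
beam 2: φ=0°, α=345°
  dir = (cos 345°, sin 345°) = (0.9659, -0.2588); from cell (7,2)
  next x-line at t=0.7040, next y-line at t=1.7387; Δt_x=1.0353, Δt_y=3.8637
    x: enter (8,2) at t=0.7040 ← occupied
  → r_2 = 0.7040
beam 3: φ=90°, α=75°
  dir = (cos 75°, sin 75°) = (0.2588, 0.9659); from cell (7,2)
  next x-line at t=2.6273, next y-line at t=0.5694; Δt_x=3.8637, Δt_y=1.0353
    y: enter (7,3) at t=0.5694
    y: enter (7,4) at t=1.6047
    x: enter (8,4) at t=2.6273 ← occupied
  → r_3 = 2.6273

ranges = [1.5012, 0.7040, 2.6273]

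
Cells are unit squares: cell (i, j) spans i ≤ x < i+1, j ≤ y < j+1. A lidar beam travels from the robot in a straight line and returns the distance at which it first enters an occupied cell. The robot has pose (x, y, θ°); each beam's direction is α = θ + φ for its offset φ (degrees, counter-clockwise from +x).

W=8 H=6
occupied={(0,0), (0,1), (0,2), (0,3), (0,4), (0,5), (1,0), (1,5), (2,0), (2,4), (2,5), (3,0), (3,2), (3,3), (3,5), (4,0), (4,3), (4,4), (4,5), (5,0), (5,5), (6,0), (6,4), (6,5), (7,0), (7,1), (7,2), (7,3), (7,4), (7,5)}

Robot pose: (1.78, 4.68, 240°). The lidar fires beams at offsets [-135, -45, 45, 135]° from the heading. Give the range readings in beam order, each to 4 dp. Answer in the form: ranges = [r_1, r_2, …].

beam 1: φ=-135°, α=105°
  cosα=-0.2588 sinα=0.9659 | (1,4) | tMaxX 3.0137 tMaxY 0.3313 | tΔX 3.8637 tΔY 1.0353
    t=0.3313 [y] (1,5) — stop
  → r_1 = 0.3313
beam 2: φ=-45°, α=195°
  cosα=-0.9659 sinα=-0.2588 | (1,4) | tMaxX 0.8075 tMaxY 2.6273 | tΔX 1.0353 tΔY 3.8637
    t=0.8075 [x] (0,4) — stop
  → r_2 = 0.8075
beam 3: φ=45°, α=285°
  cosα=0.2588 sinα=-0.9659 | (1,4) | tMaxX 0.8500 tMaxY 0.7040 | tΔX 3.8637 tΔY 1.0353
    t=0.7040 [y] (1,3)
    t=0.8500 [x] (2,3)
    t=1.7393 [y] (2,2)
    t=2.7745 [y] (2,1)
    t=3.8098 [y] (2,0) — stop
  → r_3 = 3.8098
beam 4: φ=135°, α=15°
  cosα=0.9659 sinα=0.2588 | (1,4) | tMaxX 0.2278 tMaxY 1.2364 | tΔX 1.0353 tΔY 3.8637
    t=0.2278 [x] (2,4) — stop
  → r_4 = 0.2278

ranges = [0.3313, 0.8075, 3.8098, 0.2278]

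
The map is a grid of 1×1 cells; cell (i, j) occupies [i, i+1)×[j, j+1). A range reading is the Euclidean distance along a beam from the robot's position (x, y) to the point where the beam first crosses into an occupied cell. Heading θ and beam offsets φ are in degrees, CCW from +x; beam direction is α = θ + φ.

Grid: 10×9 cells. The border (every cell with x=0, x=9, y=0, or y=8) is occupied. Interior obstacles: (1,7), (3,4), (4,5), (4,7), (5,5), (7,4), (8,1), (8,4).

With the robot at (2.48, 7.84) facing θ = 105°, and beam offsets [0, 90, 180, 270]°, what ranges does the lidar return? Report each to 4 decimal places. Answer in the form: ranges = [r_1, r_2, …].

ranges = [0.1656, 0.4969, 2.9402, 0.6182]

beam 1: φ=0°, α=105°
  dir = (cos 105°, sin 105°) = (-0.2588, 0.9659); from cell (2,7)
  next x-line at t=1.8546, next y-line at t=0.1656; Δt_x=3.8637, Δt_y=1.0353
    y: enter (2,8) at t=0.1656 ← occupied
  → r_1 = 0.1656
beam 2: φ=90°, α=195°
  dir = (cos 195°, sin 195°) = (-0.9659, -0.2588); from cell (2,7)
  next x-line at t=0.4969, next y-line at t=3.2455; Δt_x=1.0353, Δt_y=3.8637
    x: enter (1,7) at t=0.4969 ← occupied
  → r_2 = 0.4969
beam 3: φ=180°, α=285°
  dir = (cos 285°, sin 285°) = (0.2588, -0.9659); from cell (2,7)
  next x-line at t=2.0091, next y-line at t=0.8696; Δt_x=3.8637, Δt_y=1.0353
    y: enter (2,6) at t=0.8696
    y: enter (2,5) at t=1.9049
    x: enter (3,5) at t=2.0091
    y: enter (3,4) at t=2.9402 ← occupied
  → r_3 = 2.9402
beam 4: φ=270°, α=15°
  dir = (cos 15°, sin 15°) = (0.9659, 0.2588); from cell (2,7)
  next x-line at t=0.5383, next y-line at t=0.6182; Δt_x=1.0353, Δt_y=3.8637
    x: enter (3,7) at t=0.5383
    y: enter (3,8) at t=0.6182 ← occupied
  → r_4 = 0.6182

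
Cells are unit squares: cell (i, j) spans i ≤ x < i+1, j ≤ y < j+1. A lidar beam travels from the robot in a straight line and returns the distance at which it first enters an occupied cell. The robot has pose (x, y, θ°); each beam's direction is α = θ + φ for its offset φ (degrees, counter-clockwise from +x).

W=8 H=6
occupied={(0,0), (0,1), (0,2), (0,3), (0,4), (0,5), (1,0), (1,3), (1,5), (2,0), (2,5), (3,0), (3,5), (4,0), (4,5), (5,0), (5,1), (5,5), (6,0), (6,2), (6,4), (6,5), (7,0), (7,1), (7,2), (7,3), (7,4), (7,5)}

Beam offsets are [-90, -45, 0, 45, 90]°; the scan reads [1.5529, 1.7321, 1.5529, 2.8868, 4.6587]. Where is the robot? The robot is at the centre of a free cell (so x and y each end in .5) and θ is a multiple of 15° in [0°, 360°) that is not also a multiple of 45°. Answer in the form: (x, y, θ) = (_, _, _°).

Candidates: 20 free-cell centres × 16 headings = 320 poses. Raycast each; keep the one whose scan matches to 4 dp.
  (3.5, 3.5, 300°): beam 1 = 2.8868 ≠ 1.5529 ✗
  (1.5, 1.5, 300°): beam 1 = 0.5774 ≠ 1.5529 ✗
  (4.5, 4.5, 120°): beam 1 = 1.0000 ≠ 1.5529 ✗
  …
  (2.5, 2.5, 285°): r_1=1.5529, r_2=1.7321, r_3=1.5529, r_4=2.8868, r_5=4.6587 — all match ✓
No second candidate reproduces the full scan.

(x, y, θ) = (2.5, 2.5, 285°)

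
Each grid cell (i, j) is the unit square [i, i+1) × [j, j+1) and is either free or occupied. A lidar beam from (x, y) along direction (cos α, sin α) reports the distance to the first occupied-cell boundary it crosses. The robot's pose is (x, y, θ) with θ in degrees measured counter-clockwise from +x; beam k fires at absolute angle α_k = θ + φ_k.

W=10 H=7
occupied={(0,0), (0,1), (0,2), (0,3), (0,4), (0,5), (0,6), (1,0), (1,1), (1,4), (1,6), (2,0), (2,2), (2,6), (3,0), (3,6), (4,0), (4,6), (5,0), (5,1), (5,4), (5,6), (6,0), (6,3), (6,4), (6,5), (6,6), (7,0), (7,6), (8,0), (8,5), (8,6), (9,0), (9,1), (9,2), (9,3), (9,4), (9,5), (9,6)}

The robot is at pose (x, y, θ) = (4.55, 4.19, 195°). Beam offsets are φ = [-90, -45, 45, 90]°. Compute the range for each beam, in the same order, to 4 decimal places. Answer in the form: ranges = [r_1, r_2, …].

ranges = [1.8738, 3.6200, 3.6835, 2.2673]

beam 1: φ=-90°, α=105°
  dir = (cos 105°, sin 105°) = (-0.2588, 0.9659); from cell (4,4)
  next x-line at t=2.1250, next y-line at t=0.8386; Δt_x=3.8637, Δt_y=1.0353
    y: enter (4,5) at t=0.8386
    y: enter (4,6) at t=1.8738 ← occupied
  → r_1 = 1.8738
beam 2: φ=-45°, α=150°
  dir = (cos 150°, sin 150°) = (-0.8660, 0.5000); from cell (4,4)
  next x-line at t=0.6351, next y-line at t=1.6200; Δt_x=1.1547, Δt_y=2.0000
    x: enter (3,4) at t=0.6351
    y: enter (3,5) at t=1.6200
    x: enter (2,5) at t=1.7898
    x: enter (1,5) at t=2.9445
    y: enter (1,6) at t=3.6200 ← occupied
  → r_2 = 3.6200
beam 3: φ=45°, α=240°
  dir = (cos 240°, sin 240°) = (-0.5000, -0.8660); from cell (4,4)
  next x-line at t=1.1000, next y-line at t=0.2194; Δt_x=2.0000, Δt_y=1.1547
    y: enter (4,3) at t=0.2194
    x: enter (3,3) at t=1.1000
    y: enter (3,2) at t=1.3741
    y: enter (3,1) at t=2.5288
    x: enter (2,1) at t=3.1000
    y: enter (2,0) at t=3.6835 ← occupied
  → r_3 = 3.6835
beam 4: φ=90°, α=285°
  dir = (cos 285°, sin 285°) = (0.2588, -0.9659); from cell (4,4)
  next x-line at t=1.7387, next y-line at t=0.1967; Δt_x=3.8637, Δt_y=1.0353
    y: enter (4,3) at t=0.1967
    y: enter (4,2) at t=1.2320
    x: enter (5,2) at t=1.7387
    y: enter (5,1) at t=2.2673 ← occupied
  → r_4 = 2.2673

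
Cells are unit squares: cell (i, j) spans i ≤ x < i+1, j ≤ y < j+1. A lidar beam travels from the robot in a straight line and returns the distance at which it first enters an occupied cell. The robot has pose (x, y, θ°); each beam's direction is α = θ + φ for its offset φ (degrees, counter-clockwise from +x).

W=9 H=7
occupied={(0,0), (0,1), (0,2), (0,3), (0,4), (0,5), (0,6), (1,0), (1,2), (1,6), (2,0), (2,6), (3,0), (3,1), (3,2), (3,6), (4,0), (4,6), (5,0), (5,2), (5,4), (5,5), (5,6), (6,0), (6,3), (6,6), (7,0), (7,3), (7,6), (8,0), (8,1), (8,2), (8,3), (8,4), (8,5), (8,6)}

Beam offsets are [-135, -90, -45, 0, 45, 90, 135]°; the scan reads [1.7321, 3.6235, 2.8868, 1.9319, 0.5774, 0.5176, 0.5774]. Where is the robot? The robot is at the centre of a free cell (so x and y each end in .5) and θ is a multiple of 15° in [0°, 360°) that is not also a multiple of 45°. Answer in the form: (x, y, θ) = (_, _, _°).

(x, y, θ) = (1.5, 3.5, 105°)

Enumerate (i+0.5, j+0.5, θ) over the 27 free cells and 16 admissible headings. For each, cast all 7 beams and compare to the given ranges.
  (7.5, 2.5, 60°): beam 1 = 1.5529 ≠ 1.7321 ✗
  (1.5, 5.5, 30°): beam 1 = 1.9319 ≠ 1.7321 ✗
  (1.5, 3.5, 60°): beam 1 = 0.5176 ≠ 1.7321 ✗
  (2.5, 3.5, 345°): beam 1 = 1.0000 ≠ 1.7321 ✗
  …
  (1.5, 3.5, 105°): r_1=1.7321, r_2=3.6235, r_3=2.8868, r_4=1.9319, r_5=0.5774, r_6=0.5176, r_7=0.5774 — all match ✓
Only this pose fits every beam.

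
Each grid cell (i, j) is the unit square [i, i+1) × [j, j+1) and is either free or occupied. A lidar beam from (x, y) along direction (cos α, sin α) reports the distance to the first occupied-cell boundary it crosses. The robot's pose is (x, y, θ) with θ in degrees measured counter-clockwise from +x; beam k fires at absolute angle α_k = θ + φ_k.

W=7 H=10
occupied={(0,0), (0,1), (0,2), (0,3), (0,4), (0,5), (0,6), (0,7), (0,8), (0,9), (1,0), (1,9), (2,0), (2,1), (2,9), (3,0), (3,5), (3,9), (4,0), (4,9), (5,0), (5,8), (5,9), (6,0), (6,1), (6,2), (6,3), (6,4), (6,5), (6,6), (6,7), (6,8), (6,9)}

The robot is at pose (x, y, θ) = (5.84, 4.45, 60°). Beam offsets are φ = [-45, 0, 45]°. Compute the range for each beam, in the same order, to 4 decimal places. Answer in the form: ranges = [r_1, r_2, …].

beam 1: φ=-45°, α=15°
  direction (0.9659, 0.2588); cell (5,4); t to first gridline: x 0.1656, y 2.1250 (then +1.0353 / +3.8637)
    (6,4) via x @ 0.1656  # hit
  → r_1 = 0.1656
beam 2: φ=0°, α=60°
  direction (0.5000, 0.8660); cell (5,4); t to first gridline: x 0.3200, y 0.6351 (then +2.0000 / +1.1547)
    (6,4) via x @ 0.3200  # hit
  → r_2 = 0.3200
beam 3: φ=45°, α=105°
  direction (-0.2588, 0.9659); cell (5,4); t to first gridline: x 3.2455, y 0.5694 (then +3.8637 / +1.0353)
    (5,5) via y @ 0.5694
    (5,6) via y @ 1.6047
    (5,7) via y @ 2.6400
    (4,7) via x @ 3.2455
    (4,8) via y @ 3.6752
    (4,9) via y @ 4.7105  # hit
  → r_3 = 4.7105

ranges = [0.1656, 0.3200, 4.7105]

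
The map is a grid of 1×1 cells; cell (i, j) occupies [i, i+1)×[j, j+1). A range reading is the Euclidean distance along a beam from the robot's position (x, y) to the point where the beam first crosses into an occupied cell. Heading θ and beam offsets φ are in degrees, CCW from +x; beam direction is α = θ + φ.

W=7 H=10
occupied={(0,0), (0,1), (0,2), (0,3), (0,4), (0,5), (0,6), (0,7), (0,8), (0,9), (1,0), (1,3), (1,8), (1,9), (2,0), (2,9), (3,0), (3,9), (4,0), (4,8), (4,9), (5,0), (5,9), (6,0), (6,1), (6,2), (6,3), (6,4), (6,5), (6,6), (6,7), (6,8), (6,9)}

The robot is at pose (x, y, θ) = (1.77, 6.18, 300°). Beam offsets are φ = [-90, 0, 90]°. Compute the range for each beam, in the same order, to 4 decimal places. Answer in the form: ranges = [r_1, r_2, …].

beam 1: φ=-90°, α=210°
  cosα=-0.8660 sinα=-0.5000 | (1,6) | tMaxX 0.8891 tMaxY 0.3600 | tΔX 1.1547 tΔY 2.0000
    t=0.3600 [y] (1,5)
    t=0.8891 [x] (0,5) — stop
  → r_1 = 0.8891
beam 2: φ=0°, α=300°
  cosα=0.5000 sinα=-0.8660 | (1,6) | tMaxX 0.4600 tMaxY 0.2078 | tΔX 2.0000 tΔY 1.1547
    t=0.2078 [y] (1,5)
    t=0.4600 [x] (2,5)
    t=1.3625 [y] (2,4)
    t=2.4600 [x] (3,4)
    t=2.5172 [y] (3,3)
    t=3.6719 [y] (3,2)
    t=4.4600 [x] (4,2)
    t=4.8266 [y] (4,1)
    t=5.9813 [y] (4,0) — stop
  → r_2 = 5.9813
beam 3: φ=90°, α=30°
  cosα=0.8660 sinα=0.5000 | (1,6) | tMaxX 0.2656 tMaxY 1.6400 | tΔX 1.1547 tΔY 2.0000
    t=0.2656 [x] (2,6)
    t=1.4203 [x] (3,6)
    t=1.6400 [y] (3,7)
    t=2.5750 [x] (4,7)
    t=3.6400 [y] (4,8) — stop
  → r_3 = 3.6400

ranges = [0.8891, 5.9813, 3.6400]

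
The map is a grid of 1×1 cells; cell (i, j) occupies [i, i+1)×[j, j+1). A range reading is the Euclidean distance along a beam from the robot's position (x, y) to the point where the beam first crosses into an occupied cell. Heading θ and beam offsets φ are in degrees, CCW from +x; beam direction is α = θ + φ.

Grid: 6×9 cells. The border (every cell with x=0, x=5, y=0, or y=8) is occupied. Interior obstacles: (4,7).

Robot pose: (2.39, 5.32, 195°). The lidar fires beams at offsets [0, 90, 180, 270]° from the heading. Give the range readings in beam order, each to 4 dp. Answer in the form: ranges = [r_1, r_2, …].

ranges = [1.4390, 4.4724, 2.7021, 2.7745]

beam 1: φ=0°, α=195°
  direction (-0.9659, -0.2588); cell (2,5); t to first gridline: x 0.4038, y 1.2364 (then +1.0353 / +3.8637)
    (1,5) via x @ 0.4038
    (1,4) via y @ 1.2364
    (0,4) via x @ 1.4390  # hit
  → r_1 = 1.4390
beam 2: φ=90°, α=285°
  direction (0.2588, -0.9659); cell (2,5); t to first gridline: x 2.3569, y 0.3313 (then +3.8637 / +1.0353)
    (2,4) via y @ 0.3313
    (2,3) via y @ 1.3666
    (3,3) via x @ 2.3569
    (3,2) via y @ 2.4018
    (3,1) via y @ 3.4371
    (3,0) via y @ 4.4724  # hit
  → r_2 = 4.4724
beam 3: φ=180°, α=15°
  direction (0.9659, 0.2588); cell (2,5); t to first gridline: x 0.6315, y 2.6273 (then +1.0353 / +3.8637)
    (3,5) via x @ 0.6315
    (4,5) via x @ 1.6668
    (4,6) via y @ 2.6273
    (5,6) via x @ 2.7021  # hit
  → r_3 = 2.7021
beam 4: φ=270°, α=105°
  direction (-0.2588, 0.9659); cell (2,5); t to first gridline: x 1.5068, y 0.7040 (then +3.8637 / +1.0353)
    (2,6) via y @ 0.7040
    (1,6) via x @ 1.5068
    (1,7) via y @ 1.7393
    (1,8) via y @ 2.7745  # hit
  → r_4 = 2.7745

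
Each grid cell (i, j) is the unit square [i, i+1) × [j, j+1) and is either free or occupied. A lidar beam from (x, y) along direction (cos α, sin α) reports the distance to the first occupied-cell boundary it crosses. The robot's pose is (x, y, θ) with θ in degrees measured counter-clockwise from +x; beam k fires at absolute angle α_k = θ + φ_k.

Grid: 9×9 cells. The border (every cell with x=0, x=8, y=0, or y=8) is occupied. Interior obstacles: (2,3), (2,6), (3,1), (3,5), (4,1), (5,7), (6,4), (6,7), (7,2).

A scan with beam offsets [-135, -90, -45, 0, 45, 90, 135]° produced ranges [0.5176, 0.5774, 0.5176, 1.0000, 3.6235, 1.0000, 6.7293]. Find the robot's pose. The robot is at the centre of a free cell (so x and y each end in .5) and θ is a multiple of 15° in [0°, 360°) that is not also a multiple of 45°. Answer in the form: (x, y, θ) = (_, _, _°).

(x, y, θ) = (7.5, 3.5, 60°)

Enumerate (i+0.5, j+0.5, θ) over the 40 free cells and 16 admissible headings. For each, cast all 7 beams and compare to the given ranges.
  (2.5, 4.5, 195°): beam 1 = 1.0000 ≠ 0.5176 ✗
  (2.5, 7.5, 120°): beam 1 = 5.6940 ≠ 0.5176 ✗
  (1.5, 7.5, 195°): beam 1 = 0.5774 ≠ 0.5176 ✗
  (4.5, 5.5, 15°): beam 1 = 5.1962 ≠ 0.5176 ✗
  (4.5, 4.5, 195°): beam 1 = 2.8868 ≠ 0.5176 ✗
  …
  (7.5, 3.5, 60°): r_1=0.5176, r_2=0.5774, r_3=0.5176, r_4=1.0000, r_5=3.6235, r_6=1.0000, r_7=6.7293 — all match ✓
Unique over the lattice → pose = (7.5, 3.5, 60°).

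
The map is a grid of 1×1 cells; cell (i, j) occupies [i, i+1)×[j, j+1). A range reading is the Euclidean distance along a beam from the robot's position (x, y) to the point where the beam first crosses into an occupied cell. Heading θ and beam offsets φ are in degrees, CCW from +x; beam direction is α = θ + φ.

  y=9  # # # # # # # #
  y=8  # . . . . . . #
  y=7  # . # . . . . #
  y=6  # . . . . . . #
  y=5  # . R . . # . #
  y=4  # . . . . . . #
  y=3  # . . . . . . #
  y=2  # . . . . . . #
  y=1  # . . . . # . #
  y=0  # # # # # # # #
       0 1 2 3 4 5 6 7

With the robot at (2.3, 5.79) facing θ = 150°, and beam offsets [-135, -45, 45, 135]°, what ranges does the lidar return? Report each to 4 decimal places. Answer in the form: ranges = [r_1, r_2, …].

ranges = [4.8658, 3.3232, 1.3459, 4.9590]

beam 1: φ=-135°, α=15°
  direction (0.9659, 0.2588); cell (2,5); t to first gridline: x 0.7247, y 0.8114 (then +1.0353 / +3.8637)
    (3,5) via x @ 0.7247
    (3,6) via y @ 0.8114
    (4,6) via x @ 1.7600
    (5,6) via x @ 2.7952
    (6,6) via x @ 3.8305
    (6,7) via y @ 4.6751
    (7,7) via x @ 4.8658  # hit
  → r_1 = 4.8658
beam 2: φ=-45°, α=105°
  direction (-0.2588, 0.9659); cell (2,5); t to first gridline: x 1.1591, y 0.2174 (then +3.8637 / +1.0353)
    (2,6) via y @ 0.2174
    (1,6) via x @ 1.1591
    (1,7) via y @ 1.2527
    (1,8) via y @ 2.2880
    (1,9) via y @ 3.3232  # hit
  → r_2 = 3.3232
beam 3: φ=45°, α=195°
  direction (-0.9659, -0.2588); cell (2,5); t to first gridline: x 0.3106, y 3.0523 (then +1.0353 / +3.8637)
    (1,5) via x @ 0.3106
    (0,5) via x @ 1.3459  # hit
  → r_3 = 1.3459
beam 4: φ=135°, α=285°
  direction (0.2588, -0.9659); cell (2,5); t to first gridline: x 2.7046, y 0.8179 (then +3.8637 / +1.0353)
    (2,4) via y @ 0.8179
    (2,3) via y @ 1.8531
    (3,3) via x @ 2.7046
    (3,2) via y @ 2.8884
    (3,1) via y @ 3.9237
    (3,0) via y @ 4.9590  # hit
  → r_4 = 4.9590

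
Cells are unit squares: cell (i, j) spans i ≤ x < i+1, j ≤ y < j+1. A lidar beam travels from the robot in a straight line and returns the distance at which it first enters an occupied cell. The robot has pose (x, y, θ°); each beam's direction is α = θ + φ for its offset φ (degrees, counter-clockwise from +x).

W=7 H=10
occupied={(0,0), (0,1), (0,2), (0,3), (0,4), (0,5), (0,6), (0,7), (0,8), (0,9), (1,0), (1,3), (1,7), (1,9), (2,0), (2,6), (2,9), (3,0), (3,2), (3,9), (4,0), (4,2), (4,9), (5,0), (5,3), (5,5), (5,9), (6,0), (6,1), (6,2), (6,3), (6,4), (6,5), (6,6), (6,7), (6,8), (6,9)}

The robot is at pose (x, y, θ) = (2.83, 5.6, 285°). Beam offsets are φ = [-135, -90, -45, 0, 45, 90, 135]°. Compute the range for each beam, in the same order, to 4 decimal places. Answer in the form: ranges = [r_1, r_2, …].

ranges = [0.8000, 1.8946, 1.8475, 2.6917, 3.2000, 3.2818, 3.9260]

beam 1: φ=-135°, α=150°
  cosα=-0.8660 sinα=0.5000 | (2,5) | tMaxX 0.9584 tMaxY 0.8000 | tΔX 1.1547 tΔY 2.0000
    t=0.8000 [y] (2,6) — stop
  → r_1 = 0.8000
beam 2: φ=-90°, α=195°
  cosα=-0.9659 sinα=-0.2588 | (2,5) | tMaxX 0.8593 tMaxY 2.3182 | tΔX 1.0353 tΔY 3.8637
    t=0.8593 [x] (1,5)
    t=1.8946 [x] (0,5) — stop
  → r_2 = 1.8946
beam 3: φ=-45°, α=240°
  cosα=-0.5000 sinα=-0.8660 | (2,5) | tMaxX 1.6600 tMaxY 0.6928 | tΔX 2.0000 tΔY 1.1547
    t=0.6928 [y] (2,4)
    t=1.6600 [x] (1,4)
    t=1.8475 [y] (1,3) — stop
  → r_3 = 1.8475
beam 4: φ=0°, α=285°
  cosα=0.2588 sinα=-0.9659 | (2,5) | tMaxX 0.6568 tMaxY 0.6212 | tΔX 3.8637 tΔY 1.0353
    t=0.6212 [y] (2,4)
    t=0.6568 [x] (3,4)
    t=1.6564 [y] (3,3)
    t=2.6917 [y] (3,2) — stop
  → r_4 = 2.6917
beam 5: φ=45°, α=330°
  cosα=0.8660 sinα=-0.5000 | (2,5) | tMaxX 0.1963 tMaxY 1.2000 | tΔX 1.1547 tΔY 2.0000
    t=0.1963 [x] (3,5)
    t=1.2000 [y] (3,4)
    t=1.3510 [x] (4,4)
    t=2.5057 [x] (5,4)
    t=3.2000 [y] (5,3) — stop
  → r_5 = 3.2000
beam 6: φ=90°, α=15°
  cosα=0.9659 sinα=0.2588 | (2,5) | tMaxX 0.1760 tMaxY 1.5455 | tΔX 1.0353 tΔY 3.8637
    t=0.1760 [x] (3,5)
    t=1.2113 [x] (4,5)
    t=1.5455 [y] (4,6)
    t=2.2465 [x] (5,6)
    t=3.2818 [x] (6,6) — stop
  → r_6 = 3.2818
beam 7: φ=135°, α=60°
  cosα=0.5000 sinα=0.8660 | (2,5) | tMaxX 0.3400 tMaxY 0.4619 | tΔX 2.0000 tΔY 1.1547
    t=0.3400 [x] (3,5)
    t=0.4619 [y] (3,6)
    t=1.6166 [y] (3,7)
    t=2.3400 [x] (4,7)
    t=2.7713 [y] (4,8)
    t=3.9260 [y] (4,9) — stop
  → r_7 = 3.9260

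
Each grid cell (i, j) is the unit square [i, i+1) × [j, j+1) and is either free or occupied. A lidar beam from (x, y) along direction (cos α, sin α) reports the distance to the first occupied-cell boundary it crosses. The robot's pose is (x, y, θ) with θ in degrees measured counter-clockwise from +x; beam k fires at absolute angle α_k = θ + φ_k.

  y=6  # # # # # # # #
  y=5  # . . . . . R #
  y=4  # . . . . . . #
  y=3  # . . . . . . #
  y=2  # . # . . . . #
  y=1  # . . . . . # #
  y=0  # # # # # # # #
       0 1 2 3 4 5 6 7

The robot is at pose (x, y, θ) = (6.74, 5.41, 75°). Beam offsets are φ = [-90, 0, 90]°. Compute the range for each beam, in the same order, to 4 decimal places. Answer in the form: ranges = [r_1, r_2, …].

beam 1: φ=-90°, α=345°
  direction (0.9659, -0.2588); cell (6,5); t to first gridline: x 0.2692, y 1.5841 (then +1.0353 / +3.8637)
    (7,5) via x @ 0.2692  # hit
  → r_1 = 0.2692
beam 2: φ=0°, α=75°
  direction (0.2588, 0.9659); cell (6,5); t to first gridline: x 1.0046, y 0.6108 (then +3.8637 / +1.0353)
    (6,6) via y @ 0.6108  # hit
  → r_2 = 0.6108
beam 3: φ=90°, α=165°
  direction (-0.9659, 0.2588); cell (6,5); t to first gridline: x 0.7661, y 2.2796 (then +1.0353 / +3.8637)
    (5,5) via x @ 0.7661
    (4,5) via x @ 1.8014
    (4,6) via y @ 2.2796  # hit
  → r_3 = 2.2796

ranges = [0.2692, 0.6108, 2.2796]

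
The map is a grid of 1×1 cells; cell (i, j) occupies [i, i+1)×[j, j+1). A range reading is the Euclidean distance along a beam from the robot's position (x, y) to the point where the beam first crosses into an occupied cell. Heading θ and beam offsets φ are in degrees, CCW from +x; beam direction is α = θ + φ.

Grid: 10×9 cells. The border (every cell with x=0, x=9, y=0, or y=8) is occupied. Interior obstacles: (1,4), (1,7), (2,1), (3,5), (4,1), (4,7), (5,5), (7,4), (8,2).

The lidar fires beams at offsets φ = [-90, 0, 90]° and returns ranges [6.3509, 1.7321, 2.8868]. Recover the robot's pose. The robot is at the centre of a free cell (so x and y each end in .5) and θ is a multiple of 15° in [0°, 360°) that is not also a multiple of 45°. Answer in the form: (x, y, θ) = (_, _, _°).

(x, y, θ) = (6.5, 2.5, 240°)

The pose lattice has 47·16 = 752 candidates. Test each by forward raycasting.
  (1.5, 6.5, 30°): beam 1 = 5.1962 ≠ 6.3509 ✗
  (7.5, 3.5, 30°): beam 1 = 1.0000 ≠ 6.3509 ✗
  (3.5, 2.5, 210°): beam 1 = 5.0000 ≠ 6.3509 ✗
  (2.5, 6.5, 240°): beam 1 = 1.0000 ≠ 6.3509 ✗
  …
  (6.5, 2.5, 240°): r_1=6.3509, r_2=1.7321, r_3=2.8868 — all match ✓
Only this pose fits every beam.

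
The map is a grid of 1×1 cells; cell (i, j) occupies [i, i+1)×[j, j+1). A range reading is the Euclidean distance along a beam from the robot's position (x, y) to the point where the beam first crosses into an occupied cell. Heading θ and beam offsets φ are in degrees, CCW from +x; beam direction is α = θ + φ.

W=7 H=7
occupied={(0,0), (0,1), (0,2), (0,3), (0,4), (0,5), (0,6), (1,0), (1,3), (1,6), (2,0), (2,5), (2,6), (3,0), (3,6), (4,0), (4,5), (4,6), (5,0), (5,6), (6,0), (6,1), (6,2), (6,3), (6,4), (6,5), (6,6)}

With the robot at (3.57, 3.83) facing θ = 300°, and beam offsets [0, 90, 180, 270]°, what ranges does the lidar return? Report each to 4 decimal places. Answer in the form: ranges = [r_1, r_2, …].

beam 1: φ=0°, α=300°
  direction (0.5000, -0.8660); cell (3,3); t to first gridline: x 0.8600, y 0.9584 (then +2.0000 / +1.1547)
    (4,3) via x @ 0.8600
    (4,2) via y @ 0.9584
    (4,1) via y @ 2.1131
    (5,1) via x @ 2.8600
    (5,0) via y @ 3.2678  # hit
  → r_1 = 3.2678
beam 2: φ=90°, α=30°
  direction (0.8660, 0.5000); cell (3,3); t to first gridline: x 0.4965, y 0.3400 (then +1.1547 / +2.0000)
    (3,4) via y @ 0.3400
    (4,4) via x @ 0.4965
    (5,4) via x @ 1.6512
    (5,5) via y @ 2.3400
    (6,5) via x @ 2.8059  # hit
  → r_2 = 2.8059
beam 3: φ=180°, α=120°
  direction (-0.5000, 0.8660); cell (3,3); t to first gridline: x 1.1400, y 0.1963 (then +2.0000 / +1.1547)
    (3,4) via y @ 0.1963
    (2,4) via x @ 1.1400
    (2,5) via y @ 1.3510  # hit
  → r_3 = 1.3510
beam 4: φ=270°, α=210°
  direction (-0.8660, -0.5000); cell (3,3); t to first gridline: x 0.6582, y 1.6600 (then +1.1547 / +2.0000)
    (2,3) via x @ 0.6582
    (2,2) via y @ 1.6600
    (1,2) via x @ 1.8129
    (0,2) via x @ 2.9676  # hit
  → r_4 = 2.9676

ranges = [3.2678, 2.8059, 1.3510, 2.9676]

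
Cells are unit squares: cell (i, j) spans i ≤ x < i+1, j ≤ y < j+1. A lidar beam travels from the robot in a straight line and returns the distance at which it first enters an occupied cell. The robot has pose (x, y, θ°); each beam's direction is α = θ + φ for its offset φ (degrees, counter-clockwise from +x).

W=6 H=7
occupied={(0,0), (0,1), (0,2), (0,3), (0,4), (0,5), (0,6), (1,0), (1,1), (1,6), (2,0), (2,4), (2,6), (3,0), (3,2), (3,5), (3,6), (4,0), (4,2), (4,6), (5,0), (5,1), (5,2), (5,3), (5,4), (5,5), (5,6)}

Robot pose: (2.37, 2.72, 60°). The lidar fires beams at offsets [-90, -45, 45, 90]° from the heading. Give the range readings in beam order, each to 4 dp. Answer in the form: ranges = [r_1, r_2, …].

beam 1: φ=-90°, α=330°
  cosα=0.8660 sinα=-0.5000 | (2,2) | tMaxX 0.7275 tMaxY 1.4400 | tΔX 1.1547 tΔY 2.0000
    t=0.7275 [x] (3,2) — stop
  → r_1 = 0.7275
beam 2: φ=-45°, α=15°
  cosα=0.9659 sinα=0.2588 | (2,2) | tMaxX 0.6522 tMaxY 1.0818 | tΔX 1.0353 tΔY 3.8637
    t=0.6522 [x] (3,2) — stop
  → r_2 = 0.6522
beam 3: φ=45°, α=105°
  cosα=-0.2588 sinα=0.9659 | (2,2) | tMaxX 1.4296 tMaxY 0.2899 | tΔX 3.8637 tΔY 1.0353
    t=0.2899 [y] (2,3)
    t=1.3252 [y] (2,4) — stop
  → r_3 = 1.3252
beam 4: φ=90°, α=150°
  cosα=-0.8660 sinα=0.5000 | (2,2) | tMaxX 0.4272 tMaxY 0.5600 | tΔX 1.1547 tΔY 2.0000
    t=0.4272 [x] (1,2)
    t=0.5600 [y] (1,3)
    t=1.5819 [x] (0,3) — stop
  → r_4 = 1.5819

ranges = [0.7275, 0.6522, 1.3252, 1.5819]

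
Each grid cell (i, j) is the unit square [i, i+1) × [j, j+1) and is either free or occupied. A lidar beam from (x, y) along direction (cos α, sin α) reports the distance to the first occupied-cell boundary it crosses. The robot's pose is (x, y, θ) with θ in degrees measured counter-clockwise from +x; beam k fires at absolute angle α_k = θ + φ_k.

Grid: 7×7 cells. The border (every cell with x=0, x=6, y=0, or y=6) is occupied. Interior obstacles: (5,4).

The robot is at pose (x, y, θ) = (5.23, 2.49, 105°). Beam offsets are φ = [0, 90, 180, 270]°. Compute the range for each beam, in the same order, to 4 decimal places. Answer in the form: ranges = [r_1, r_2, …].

beam 1: φ=0°, α=105°
  dir = (cos 105°, sin 105°) = (-0.2588, 0.9659); from cell (5,2)
  next x-line at t=0.8887, next y-line at t=0.5280; Δt_x=3.8637, Δt_y=1.0353
    y: enter (5,3) at t=0.5280
    x: enter (4,3) at t=0.8887
    y: enter (4,4) at t=1.5633
    y: enter (4,5) at t=2.5985
    y: enter (4,6) at t=3.6338 ← occupied
  → r_1 = 3.6338
beam 2: φ=90°, α=195°
  dir = (cos 195°, sin 195°) = (-0.9659, -0.2588); from cell (5,2)
  next x-line at t=0.2381, next y-line at t=1.8932; Δt_x=1.0353, Δt_y=3.8637
    x: enter (4,2) at t=0.2381
    x: enter (3,2) at t=1.2734
    y: enter (3,1) at t=1.8932
    x: enter (2,1) at t=2.3087
    x: enter (1,1) at t=3.3439
    x: enter (0,1) at t=4.3792 ← occupied
  → r_2 = 4.3792
beam 3: φ=180°, α=285°
  dir = (cos 285°, sin 285°) = (0.2588, -0.9659); from cell (5,2)
  next x-line at t=2.9751, next y-line at t=0.5073; Δt_x=3.8637, Δt_y=1.0353
    y: enter (5,1) at t=0.5073
    y: enter (5,0) at t=1.5426 ← occupied
  → r_3 = 1.5426
beam 4: φ=270°, α=15°
  dir = (cos 15°, sin 15°) = (0.9659, 0.2588); from cell (5,2)
  next x-line at t=0.7972, next y-line at t=1.9705; Δt_x=1.0353, Δt_y=3.8637
    x: enter (6,2) at t=0.7972 ← occupied
  → r_4 = 0.7972

ranges = [3.6338, 4.3792, 1.5426, 0.7972]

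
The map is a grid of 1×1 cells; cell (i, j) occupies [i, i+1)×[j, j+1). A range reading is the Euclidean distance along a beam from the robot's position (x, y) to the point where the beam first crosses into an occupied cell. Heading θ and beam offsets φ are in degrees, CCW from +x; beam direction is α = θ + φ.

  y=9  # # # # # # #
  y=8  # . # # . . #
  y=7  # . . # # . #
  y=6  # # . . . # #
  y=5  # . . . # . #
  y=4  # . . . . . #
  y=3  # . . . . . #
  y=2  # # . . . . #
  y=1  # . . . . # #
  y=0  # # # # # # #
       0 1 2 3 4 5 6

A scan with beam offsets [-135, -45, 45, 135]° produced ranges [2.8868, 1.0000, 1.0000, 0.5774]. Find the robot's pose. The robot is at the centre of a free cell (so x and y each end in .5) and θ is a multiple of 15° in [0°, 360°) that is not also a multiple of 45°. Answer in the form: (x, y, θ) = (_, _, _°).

Enumerate (i+0.5, j+0.5, θ) over the 31 free cells and 16 admissible headings. For each, cast all 4 beams and compare to the given ranges.
  (2.5, 5.5, 30°): beam 1 = 2.5882 ≠ 2.8868 ✗
  (1.5, 3.5, 150°): beam 1 = 4.6587 ≠ 2.8868 ✗
  (4.5, 6.5, 165°): beam 1 = 0.5774 ≠ 2.8868 ✗
  (3.5, 6.5, 75°): beam 1 = 1.0000 ≠ 2.8868 ✗
  …
  (3.5, 6.5, 345°): r_1=2.8868, r_2=1.0000, r_3=1.0000, r_4=0.5774 — all match ✓
Only this pose fits every beam.

(x, y, θ) = (3.5, 6.5, 345°)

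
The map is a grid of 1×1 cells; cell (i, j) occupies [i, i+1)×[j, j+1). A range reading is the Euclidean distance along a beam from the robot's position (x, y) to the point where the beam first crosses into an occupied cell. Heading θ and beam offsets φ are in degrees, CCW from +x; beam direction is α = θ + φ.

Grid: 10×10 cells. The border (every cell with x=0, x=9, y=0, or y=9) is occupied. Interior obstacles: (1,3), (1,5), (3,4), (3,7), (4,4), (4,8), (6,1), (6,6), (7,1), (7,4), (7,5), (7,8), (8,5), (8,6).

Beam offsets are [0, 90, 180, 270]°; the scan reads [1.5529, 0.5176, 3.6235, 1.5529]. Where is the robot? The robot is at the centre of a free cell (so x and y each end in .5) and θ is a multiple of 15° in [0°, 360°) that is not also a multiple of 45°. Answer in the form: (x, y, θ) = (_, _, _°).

(x, y, θ) = (3.5, 5.5, 165°)

Candidates: 50 free-cell centres × 16 headings = 800 poses. Raycast each; keep the one whose scan matches to 4 dp.
  (3.5, 6.5, 165°): beam 1 = 2.5882 ≠ 1.5529 ✗
  (5.5, 6.5, 330°): beam 1 = 0.5774 ≠ 1.5529 ✗
  (1.5, 8.5, 345°): beam 1 = 1.9319 ≠ 1.5529 ✗
  …
  (3.5, 5.5, 165°): r_1=1.5529, r_2=0.5176, r_3=3.6235, r_4=1.5529 — all match ✓
Only this pose fits every beam.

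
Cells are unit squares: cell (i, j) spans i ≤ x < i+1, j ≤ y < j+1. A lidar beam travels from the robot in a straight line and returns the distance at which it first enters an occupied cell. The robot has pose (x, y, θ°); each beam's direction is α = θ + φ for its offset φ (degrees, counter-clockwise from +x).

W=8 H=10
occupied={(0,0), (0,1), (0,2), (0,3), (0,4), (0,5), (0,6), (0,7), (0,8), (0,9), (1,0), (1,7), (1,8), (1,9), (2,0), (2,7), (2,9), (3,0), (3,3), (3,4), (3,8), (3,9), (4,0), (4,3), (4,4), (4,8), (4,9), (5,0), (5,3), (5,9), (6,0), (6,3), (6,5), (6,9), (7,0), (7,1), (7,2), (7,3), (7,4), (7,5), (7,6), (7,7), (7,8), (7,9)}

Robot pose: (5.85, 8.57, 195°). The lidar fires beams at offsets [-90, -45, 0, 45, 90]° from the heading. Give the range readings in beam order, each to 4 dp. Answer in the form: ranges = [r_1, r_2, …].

beam 1: φ=-90°, α=105°
  direction (-0.2588, 0.9659); cell (5,8); t to first gridline: x 3.2841, y 0.4452 (then +3.8637 / +1.0353)
    (5,9) via y @ 0.4452  # hit
  → r_1 = 0.4452
beam 2: φ=-45°, α=150°
  direction (-0.8660, 0.5000); cell (5,8); t to first gridline: x 0.9815, y 0.8600 (then +1.1547 / +2.0000)
    (5,9) via y @ 0.8600  # hit
  → r_2 = 0.8600
beam 3: φ=0°, α=195°
  direction (-0.9659, -0.2588); cell (5,8); t to first gridline: x 0.8800, y 2.2023 (then +1.0353 / +3.8637)
    (4,8) via x @ 0.8800  # hit
  → r_3 = 0.8800
beam 4: φ=45°, α=240°
  direction (-0.5000, -0.8660); cell (5,8); t to first gridline: x 1.7000, y 0.6582 (then +2.0000 / +1.1547)
    (5,7) via y @ 0.6582
    (4,7) via x @ 1.7000
    (4,6) via y @ 1.8129
    (4,5) via y @ 2.9676
    (3,5) via x @ 3.7000
    (3,4) via y @ 4.1223  # hit
  → r_4 = 4.1223
beam 5: φ=90°, α=285°
  direction (0.2588, -0.9659); cell (5,8); t to first gridline: x 0.5796, y 0.5901 (then +3.8637 / +1.0353)
    (6,8) via x @ 0.5796
    (6,7) via y @ 0.5901
    (6,6) via y @ 1.6254
    (6,5) via y @ 2.6607  # hit
  → r_5 = 2.6607

ranges = [0.4452, 0.8600, 0.8800, 4.1223, 2.6607]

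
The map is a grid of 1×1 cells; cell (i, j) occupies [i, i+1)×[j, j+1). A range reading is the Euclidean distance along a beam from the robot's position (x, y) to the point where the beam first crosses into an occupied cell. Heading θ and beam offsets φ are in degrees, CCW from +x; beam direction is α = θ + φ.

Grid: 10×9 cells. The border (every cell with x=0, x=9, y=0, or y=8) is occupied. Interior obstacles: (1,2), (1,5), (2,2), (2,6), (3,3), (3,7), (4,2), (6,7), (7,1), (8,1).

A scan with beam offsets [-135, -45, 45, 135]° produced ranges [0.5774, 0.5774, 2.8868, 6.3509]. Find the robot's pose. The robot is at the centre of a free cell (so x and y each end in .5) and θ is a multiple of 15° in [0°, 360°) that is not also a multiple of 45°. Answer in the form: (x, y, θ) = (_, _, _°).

Enumerate (i+0.5, j+0.5, θ) over the 46 free cells and 16 admissible headings. For each, cast all 4 beams and compare to the given ranges.
  (8.5, 6.5, 285°): beam 1 = 1.7321 ≠ 0.5774 ✗
  (6.5, 4.5, 150°): beam 1 = 2.5882 ≠ 0.5774 ✗
  (2.5, 3.5, 120°): beam 1 = 0.5176 ≠ 0.5774 ✗
  (7.5, 2.5, 60°): beam 1 = 0.5176 ≠ 0.5774 ✗
  …
  (5.5, 7.5, 165°): r_1=0.5774, r_2=0.5774, r_3=2.8868, r_4=6.3509 — all match ✓
Only this pose fits every beam.

(x, y, θ) = (5.5, 7.5, 165°)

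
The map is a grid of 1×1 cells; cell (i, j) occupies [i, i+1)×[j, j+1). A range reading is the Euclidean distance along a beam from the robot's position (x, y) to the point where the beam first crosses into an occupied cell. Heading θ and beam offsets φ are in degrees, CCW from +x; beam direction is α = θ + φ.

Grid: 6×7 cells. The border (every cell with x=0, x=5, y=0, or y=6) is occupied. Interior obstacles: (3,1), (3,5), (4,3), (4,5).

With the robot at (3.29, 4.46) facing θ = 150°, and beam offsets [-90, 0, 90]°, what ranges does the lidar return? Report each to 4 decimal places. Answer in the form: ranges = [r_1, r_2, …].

ranges = [0.6235, 2.6443, 3.9953]

beam 1: φ=-90°, α=60°
  direction (0.5000, 0.8660); cell (3,4); t to first gridline: x 1.4200, y 0.6235 (then +2.0000 / +1.1547)
    (3,5) via y @ 0.6235  # hit
  → r_1 = 0.6235
beam 2: φ=0°, α=150°
  direction (-0.8660, 0.5000); cell (3,4); t to first gridline: x 0.3349, y 1.0800 (then +1.1547 / +2.0000)
    (2,4) via x @ 0.3349
    (2,5) via y @ 1.0800
    (1,5) via x @ 1.4896
    (0,5) via x @ 2.6443  # hit
  → r_2 = 2.6443
beam 3: φ=90°, α=240°
  direction (-0.5000, -0.8660); cell (3,4); t to first gridline: x 0.5800, y 0.5312 (then +2.0000 / +1.1547)
    (3,3) via y @ 0.5312
    (2,3) via x @ 0.5800
    (2,2) via y @ 1.6859
    (1,2) via x @ 2.5800
    (1,1) via y @ 2.8406
    (1,0) via y @ 3.9953  # hit
  → r_3 = 3.9953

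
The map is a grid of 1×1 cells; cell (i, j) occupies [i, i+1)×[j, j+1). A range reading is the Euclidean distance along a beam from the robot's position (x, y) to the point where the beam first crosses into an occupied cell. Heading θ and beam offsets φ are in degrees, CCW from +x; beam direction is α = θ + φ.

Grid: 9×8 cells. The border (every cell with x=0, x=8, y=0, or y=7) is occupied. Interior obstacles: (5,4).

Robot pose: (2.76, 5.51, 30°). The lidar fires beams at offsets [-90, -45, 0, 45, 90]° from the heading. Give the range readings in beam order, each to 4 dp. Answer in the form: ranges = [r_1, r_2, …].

ranges = [5.2077, 2.3190, 2.9800, 1.5426, 1.7205]

beam 1: φ=-90°, α=300°
  cosα=0.5000 sinα=-0.8660 | (2,5) | tMaxX 0.4800 tMaxY 0.5889 | tΔX 2.0000 tΔY 1.1547
    t=0.4800 [x] (3,5)
    t=0.5889 [y] (3,4)
    t=1.7436 [y] (3,3)
    t=2.4800 [x] (4,3)
    t=2.8983 [y] (4,2)
    t=4.0530 [y] (4,1)
    t=4.4800 [x] (5,1)
    t=5.2077 [y] (5,0) — stop
  → r_1 = 5.2077
beam 2: φ=-45°, α=345°
  cosα=0.9659 sinα=-0.2588 | (2,5) | tMaxX 0.2485 tMaxY 1.9705 | tΔX 1.0353 tΔY 3.8637
    t=0.2485 [x] (3,5)
    t=1.2837 [x] (4,5)
    t=1.9705 [y] (4,4)
    t=2.3190 [x] (5,4) — stop
  → r_2 = 2.3190
beam 3: φ=0°, α=30°
  cosα=0.8660 sinα=0.5000 | (2,5) | tMaxX 0.2771 tMaxY 0.9800 | tΔX 1.1547 tΔY 2.0000
    t=0.2771 [x] (3,5)
    t=0.9800 [y] (3,6)
    t=1.4318 [x] (4,6)
    t=2.5865 [x] (5,6)
    t=2.9800 [y] (5,7) — stop
  → r_3 = 2.9800
beam 4: φ=45°, α=75°
  cosα=0.2588 sinα=0.9659 | (2,5) | tMaxX 0.9273 tMaxY 0.5073 | tΔX 3.8637 tΔY 1.0353
    t=0.5073 [y] (2,6)
    t=0.9273 [x] (3,6)
    t=1.5426 [y] (3,7) — stop
  → r_4 = 1.5426
beam 5: φ=90°, α=120°
  cosα=-0.5000 sinα=0.8660 | (2,5) | tMaxX 1.5200 tMaxY 0.5658 | tΔX 2.0000 tΔY 1.1547
    t=0.5658 [y] (2,6)
    t=1.5200 [x] (1,6)
    t=1.7205 [y] (1,7) — stop
  → r_5 = 1.7205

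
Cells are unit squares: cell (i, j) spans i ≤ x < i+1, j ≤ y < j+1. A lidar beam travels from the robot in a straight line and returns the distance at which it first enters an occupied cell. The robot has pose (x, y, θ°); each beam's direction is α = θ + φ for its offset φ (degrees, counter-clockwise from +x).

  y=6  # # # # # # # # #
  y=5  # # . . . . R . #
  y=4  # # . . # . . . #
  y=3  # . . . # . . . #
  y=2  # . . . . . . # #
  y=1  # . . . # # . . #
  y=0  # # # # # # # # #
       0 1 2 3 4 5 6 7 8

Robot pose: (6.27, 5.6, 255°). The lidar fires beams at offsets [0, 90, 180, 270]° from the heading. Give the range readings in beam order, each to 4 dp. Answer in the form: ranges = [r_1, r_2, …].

beam 1: φ=0°, α=255°
  d=(-0.2588,-0.9659)  start (6,5)  tX=1.0432 tY=0.6212  stride 1/|dx|=3.8637 1/|dy|=1.0353
    cross y-line → (6,4), t=0.6212
    cross x-line → (5,4), t=1.0432
    cross y-line → (5,3), t=1.6564
    cross y-line → (5,2), t=2.6917
    cross y-line → (5,1), t=3.7270 (wall)
  → r_1 = 3.7270
beam 2: φ=90°, α=345°
  d=(0.9659,-0.2588)  start (6,5)  tX=0.7558 tY=2.3182  stride 1/|dx|=1.0353 1/|dy|=3.8637
    cross x-line → (7,5), t=0.7558
    cross x-line → (8,5), t=1.7910 (wall)
  → r_2 = 1.7910
beam 3: φ=180°, α=75°
  d=(0.2588,0.9659)  start (6,5)  tX=2.8205 tY=0.4141  stride 1/|dx|=3.8637 1/|dy|=1.0353
    cross y-line → (6,6), t=0.4141 (wall)
  → r_3 = 0.4141
beam 4: φ=270°, α=165°
  d=(-0.9659,0.2588)  start (6,5)  tX=0.2795 tY=1.5455  stride 1/|dx|=1.0353 1/|dy|=3.8637
    cross x-line → (5,5), t=0.2795
    cross x-line → (4,5), t=1.3148
    cross y-line → (4,6), t=1.5455 (wall)
  → r_4 = 1.5455

ranges = [3.7270, 1.7910, 0.4141, 1.5455]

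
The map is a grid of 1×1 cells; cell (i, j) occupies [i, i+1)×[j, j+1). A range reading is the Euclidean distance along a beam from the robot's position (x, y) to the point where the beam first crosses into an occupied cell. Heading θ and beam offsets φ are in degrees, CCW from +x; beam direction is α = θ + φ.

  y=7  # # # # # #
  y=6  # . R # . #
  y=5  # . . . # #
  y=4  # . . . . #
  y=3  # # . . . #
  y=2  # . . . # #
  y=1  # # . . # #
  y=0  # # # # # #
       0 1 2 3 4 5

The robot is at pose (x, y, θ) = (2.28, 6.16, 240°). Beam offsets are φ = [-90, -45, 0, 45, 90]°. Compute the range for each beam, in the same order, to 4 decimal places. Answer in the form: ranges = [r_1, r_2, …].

beam 1: φ=-90°, α=150°
  cosα=-0.8660 sinα=0.5000 | (2,6) | tMaxX 0.3233 tMaxY 1.6800 | tΔX 1.1547 tΔY 2.0000
    t=0.3233 [x] (1,6)
    t=1.4780 [x] (0,6) — stop
  → r_1 = 1.4780
beam 2: φ=-45°, α=195°
  cosα=-0.9659 sinα=-0.2588 | (2,6) | tMaxX 0.2899 tMaxY 0.6182 | tΔX 1.0353 tΔY 3.8637
    t=0.2899 [x] (1,6)
    t=0.6182 [y] (1,5)
    t=1.3252 [x] (0,5) — stop
  → r_2 = 1.3252
beam 3: φ=0°, α=240°
  cosα=-0.5000 sinα=-0.8660 | (2,6) | tMaxX 0.5600 tMaxY 0.1848 | tΔX 2.0000 tΔY 1.1547
    t=0.1848 [y] (2,5)
    t=0.5600 [x] (1,5)
    t=1.3395 [y] (1,4)
    t=2.4942 [y] (1,3) — stop
  → r_3 = 2.4942
beam 4: φ=45°, α=285°
  cosα=0.2588 sinα=-0.9659 | (2,6) | tMaxX 2.7819 tMaxY 0.1656 | tΔX 3.8637 tΔY 1.0353
    t=0.1656 [y] (2,5)
    t=1.2009 [y] (2,4)
    t=2.2362 [y] (2,3)
    t=2.7819 [x] (3,3)
    t=3.2715 [y] (3,2)
    t=4.3067 [y] (3,1)
    t=5.3420 [y] (3,0) — stop
  → r_4 = 5.3420
beam 5: φ=90°, α=330°
  cosα=0.8660 sinα=-0.5000 | (2,6) | tMaxX 0.8314 tMaxY 0.3200 | tΔX 1.1547 tΔY 2.0000
    t=0.3200 [y] (2,5)
    t=0.8314 [x] (3,5)
    t=1.9861 [x] (4,5) — stop
  → r_5 = 1.9861

ranges = [1.4780, 1.3252, 2.4942, 5.3420, 1.9861]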